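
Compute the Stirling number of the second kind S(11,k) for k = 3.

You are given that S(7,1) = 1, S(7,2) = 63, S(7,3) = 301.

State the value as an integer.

28501

row 8: T[8][1]=1·1+0=1  T[8][2]=2·63+1=127  T[8][3]=3·301+63=966
row 9: T[9][1]=1·1+0=1  T[9][2]=2·127+1=255  T[9][3]=3·966+127=3025
row 10: T[10][2]=2·255+1=511  T[10][3]=3·3025+255=9330
row 11: T[11][3]=3·9330+511=28501
Read S(11,3) = 28501.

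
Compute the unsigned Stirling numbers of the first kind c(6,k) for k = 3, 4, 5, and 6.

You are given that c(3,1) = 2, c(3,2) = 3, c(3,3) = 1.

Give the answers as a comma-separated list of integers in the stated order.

225, 85, 15, 1

[4] T[4,1]:3*2+0=6 · T[4,2]:3*3+2=11 · T[4,3]:3*1+3=6 · T[4,4]:3*0+1=1
[5] T[5,2]:4*11+6=50 · T[5,3]:4*6+11=35 · T[5,4]:4*1+6=10 · T[5,5]:4*0+1=1
[6] T[6,3]:5*35+50=225 · T[6,4]:5*10+35=85 · T[6,5]:5*1+10=15 · T[6,6]:5*0+1=1
Read c(6,3) = 225, c(6,4) = 85, c(6,5) = 15, c(6,6) = 1.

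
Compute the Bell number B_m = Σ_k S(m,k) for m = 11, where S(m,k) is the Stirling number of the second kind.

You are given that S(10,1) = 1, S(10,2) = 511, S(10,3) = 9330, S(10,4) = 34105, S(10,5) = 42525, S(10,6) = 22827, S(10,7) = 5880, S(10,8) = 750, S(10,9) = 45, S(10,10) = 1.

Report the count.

678570

row 11: T[11][1]=1·1+0=1  T[11][2]=2·511+1=1023  T[11][3]=3·9330+511=28501  T[11][4]=4·34105+9330=145750  T[11][5]=5·42525+34105=246730  T[11][6]=6·22827+42525=179487  T[11][7]=7·5880+22827=63987  T[11][8]=8·750+5880=11880  T[11][9]=9·45+750=1155  T[11][10]=10·1+45=55  T[11][11]=11·0+1=1
B_11 = ΣS(11,k) = 1+1023+28501+145750+246730+179487+63987+11880+1155+55+1 = 678570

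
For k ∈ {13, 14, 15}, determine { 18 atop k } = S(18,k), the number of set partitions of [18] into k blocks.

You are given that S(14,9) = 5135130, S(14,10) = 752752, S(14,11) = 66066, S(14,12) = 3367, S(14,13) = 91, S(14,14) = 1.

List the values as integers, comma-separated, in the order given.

row 15: T[15][10]=10·752752+5135130=12662650  T[15][11]=11·66066+752752=1479478  T[15][12]=12·3367+66066=106470  T[15][13]=13·91+3367=4550  T[15][14]=14·1+91=105  T[15][15]=15·0+1=1
row 16: T[16][11]=11·1479478+12662650=28936908  T[16][12]=12·106470+1479478=2757118  T[16][13]=13·4550+106470=165620  T[16][14]=14·105+4550=6020  T[16][15]=15·1+105=120
row 17: T[17][12]=12·2757118+28936908=62022324  T[17][13]=13·165620+2757118=4910178  T[17][14]=14·6020+165620=249900  T[17][15]=15·120+6020=7820
row 18: T[18][13]=13·4910178+62022324=125854638  T[18][14]=14·249900+4910178=8408778  T[18][15]=15·7820+249900=367200
Read S(18,13) = 125854638, S(18,14) = 8408778, S(18,15) = 367200.

125854638, 8408778, 367200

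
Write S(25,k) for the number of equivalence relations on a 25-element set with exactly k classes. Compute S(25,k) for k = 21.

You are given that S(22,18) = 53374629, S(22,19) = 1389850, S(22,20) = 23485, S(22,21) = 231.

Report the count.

r23: T_23,19=19×1389850+53374629=79781779; T_23,20=20×23485+1389850=1859550; T_23,21=21×231+23485=28336
r24: T_24,20=20×1859550+79781779=116972779; T_24,21=21×28336+1859550=2454606
r25: T_25,21=21×2454606+116972779=168519505
Read S(25,21) = 168519505.

168519505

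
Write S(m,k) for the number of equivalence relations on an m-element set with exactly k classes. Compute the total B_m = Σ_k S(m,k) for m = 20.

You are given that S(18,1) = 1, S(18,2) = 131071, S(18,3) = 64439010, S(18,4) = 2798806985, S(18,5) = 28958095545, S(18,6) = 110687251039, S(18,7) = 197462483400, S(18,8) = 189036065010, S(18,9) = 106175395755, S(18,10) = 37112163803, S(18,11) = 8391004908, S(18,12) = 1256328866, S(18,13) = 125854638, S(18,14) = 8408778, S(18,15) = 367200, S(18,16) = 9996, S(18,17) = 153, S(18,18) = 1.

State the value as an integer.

i=19: T(19,1)=0+1·1=1 | T(19,2)=1+2·131071=262143 | T(19,3)=131071+3·64439010=193448101 | T(19,4)=64439010+4·2798806985=11259666950 | T(19,5)=2798806985+5·28958095545=147589284710 | T(19,6)=28958095545+6·110687251039=693081601779 | T(19,7)=110687251039+7·197462483400=1492924634839 | T(19,8)=197462483400+8·189036065010=1709751003480 | T(19,9)=189036065010+9·106175395755=1144614626805 | T(19,10)=106175395755+10·37112163803=477297033785 | T(19,11)=37112163803+11·8391004908=129413217791 | T(19,12)=8391004908+12·1256328866=23466951300 | T(19,13)=1256328866+13·125854638=2892439160 | T(19,14)=125854638+14·8408778=243577530 | T(19,15)=8408778+15·367200=13916778 | T(19,16)=367200+16·9996=527136 | T(19,17)=9996+17·153=12597 | T(19,18)=153+18·1=171 | T(19,19)=1+19·0=1
i=20: T(20,1)=0+1·1=1 | T(20,2)=1+2·262143=524287 | T(20,3)=262143+3·193448101=580606446 | T(20,4)=193448101+4·11259666950=45232115901 | T(20,5)=11259666950+5·147589284710=749206090500 | T(20,6)=147589284710+6·693081601779=4306078895384 | T(20,7)=693081601779+7·1492924634839=11143554045652 | T(20,8)=1492924634839+8·1709751003480=15170932662679 | T(20,9)=1709751003480+9·1144614626805=12011282644725 | T(20,10)=1144614626805+10·477297033785=5917584964655 | T(20,11)=477297033785+11·129413217791=1900842429486 | T(20,12)=129413217791+12·23466951300=411016633391 | T(20,13)=23466951300+13·2892439160=61068660380 | T(20,14)=2892439160+14·243577530=6302524580 | T(20,15)=243577530+15·13916778=452329200 | T(20,16)=13916778+16·527136=22350954 | T(20,17)=527136+17·12597=741285 | T(20,18)=12597+18·171=15675 | T(20,19)=171+19·1=190 | T(20,20)=1+20·0=1
B_20 = ΣS(20,k) = 1+524287+580606446+45232115901+749206090500+4306078895384+11143554045652+15170932662679+12011282644725+5917584964655+1900842429486+411016633391+61068660380+6302524580+452329200+22350954+741285+15675+190+1 = 51724158235372

51724158235372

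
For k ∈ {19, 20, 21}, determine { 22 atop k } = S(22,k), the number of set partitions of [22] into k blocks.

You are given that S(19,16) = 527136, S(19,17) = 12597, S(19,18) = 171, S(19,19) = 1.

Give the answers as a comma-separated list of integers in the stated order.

i=20: T(20,17)=527136+17·12597=741285 | T(20,18)=12597+18·171=15675 | T(20,19)=171+19·1=190 | T(20,20)=1+20·0=1
i=21: T(21,18)=741285+18·15675=1023435 | T(21,19)=15675+19·190=19285 | T(21,20)=190+20·1=210 | T(21,21)=1+21·0=1
i=22: T(22,19)=1023435+19·19285=1389850 | T(22,20)=19285+20·210=23485 | T(22,21)=210+21·1=231
Read S(22,19) = 1389850, S(22,20) = 23485, S(22,21) = 231.

1389850, 23485, 231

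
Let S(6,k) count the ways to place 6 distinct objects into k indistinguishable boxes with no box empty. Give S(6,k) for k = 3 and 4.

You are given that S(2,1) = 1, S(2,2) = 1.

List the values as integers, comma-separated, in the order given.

90, 65

row 3: T[3][1]=1·1+0=1  T[3][2]=2·1+1=3  T[3][3]=3·0+1=1
row 4: T[4][1]=1·1+0=1  T[4][2]=2·3+1=7  T[4][3]=3·1+3=6  T[4][4]=4·0+1=1
row 5: T[5][2]=2·7+1=15  T[5][3]=3·6+7=25  T[5][4]=4·1+6=10
row 6: T[6][3]=3·25+15=90  T[6][4]=4·10+25=65
Read S(6,3) = 90, S(6,4) = 65.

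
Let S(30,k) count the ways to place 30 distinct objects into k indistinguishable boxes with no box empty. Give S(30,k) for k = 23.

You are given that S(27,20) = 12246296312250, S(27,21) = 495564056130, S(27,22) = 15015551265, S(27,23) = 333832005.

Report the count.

i=28: T(28,21)=12246296312250+21·495564056130=22653141490980 | T(28,22)=495564056130+22·15015551265=825906183960 | T(28,23)=15015551265+23·333832005=22693687380
i=29: T(29,22)=22653141490980+22·825906183960=40823077538100 | T(29,23)=825906183960+23·22693687380=1347860993700
i=30: T(30,23)=40823077538100+23·1347860993700=71823880393200
Read S(30,23) = 71823880393200.

71823880393200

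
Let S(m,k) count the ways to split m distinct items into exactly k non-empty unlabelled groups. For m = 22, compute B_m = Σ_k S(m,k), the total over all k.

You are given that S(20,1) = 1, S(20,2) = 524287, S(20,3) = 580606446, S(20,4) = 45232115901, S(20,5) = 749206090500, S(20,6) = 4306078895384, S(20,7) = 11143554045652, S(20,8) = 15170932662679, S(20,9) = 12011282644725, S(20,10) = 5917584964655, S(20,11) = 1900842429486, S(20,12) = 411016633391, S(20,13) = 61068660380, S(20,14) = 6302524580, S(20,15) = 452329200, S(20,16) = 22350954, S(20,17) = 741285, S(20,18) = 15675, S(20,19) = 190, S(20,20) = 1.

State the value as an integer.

i=21: T(21,1)=0+1·1=1 | T(21,2)=1+2·524287=1048575 | T(21,3)=524287+3·580606446=1742343625 | T(21,4)=580606446+4·45232115901=181509070050 | T(21,5)=45232115901+5·749206090500=3791262568401 | T(21,6)=749206090500+6·4306078895384=26585679462804 | T(21,7)=4306078895384+7·11143554045652=82310957214948 | T(21,8)=11143554045652+8·15170932662679=132511015347084 | T(21,9)=15170932662679+9·12011282644725=123272476465204 | T(21,10)=12011282644725+10·5917584964655=71187132291275 | T(21,11)=5917584964655+11·1900842429486=26826851689001 | T(21,12)=1900842429486+12·411016633391=6833042030178 | T(21,13)=411016633391+13·61068660380=1204909218331 | T(21,14)=61068660380+14·6302524580=149304004500 | T(21,15)=6302524580+15·452329200=13087462580 | T(21,16)=452329200+16·22350954=809944464 | T(21,17)=22350954+17·741285=34952799 | T(21,18)=741285+18·15675=1023435 | T(21,19)=15675+19·190=19285 | T(21,20)=190+20·1=210 | T(21,21)=1+21·0=1
i=22: T(22,1)=0+1·1=1 | T(22,2)=1+2·1048575=2097151 | T(22,3)=1048575+3·1742343625=5228079450 | T(22,4)=1742343625+4·181509070050=727778623825 | T(22,5)=181509070050+5·3791262568401=19137821912055 | T(22,6)=3791262568401+6·26585679462804=163305339345225 | T(22,7)=26585679462804+7·82310957214948=602762379967440 | T(22,8)=82310957214948+8·132511015347084=1142399079991620 | T(22,9)=132511015347084+9·123272476465204=1241963303533920 | T(22,10)=123272476465204+10·71187132291275=835143799377954 | T(22,11)=71187132291275+11·26826851689001=366282500870286 | T(22,12)=26826851689001+12·6833042030178=108823356051137 | T(22,13)=6833042030178+13·1204909218331=22496861868481 | T(22,14)=1204909218331+14·149304004500=3295165281331 | T(22,15)=149304004500+15·13087462580=345615943200 | T(22,16)=13087462580+16·809944464=26046574004 | T(22,17)=809944464+17·34952799=1404142047 | T(22,18)=34952799+18·1023435=53374629 | T(22,19)=1023435+19·19285=1389850 | T(22,20)=19285+20·210=23485 | T(22,21)=210+21·1=231 | T(22,22)=1+22·0=1
B_22 = ΣS(22,k) = 1+2097151+5228079450+727778623825+19137821912055+163305339345225+602762379967440+1142399079991620+1241963303533920+835143799377954+366282500870286+108823356051137+22496861868481+3295165281331+345615943200+26046574004+1404142047+53374629+1389850+23485+231+1 = 4506715738447323

4506715738447323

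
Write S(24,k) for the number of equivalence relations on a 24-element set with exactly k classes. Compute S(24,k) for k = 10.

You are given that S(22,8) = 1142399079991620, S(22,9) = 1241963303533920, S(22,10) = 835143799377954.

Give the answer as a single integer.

108254081784931500

[23] T[23,9]:9*1241963303533920+1142399079991620=12320068811796900 · T[23,10]:10*835143799377954+1241963303533920=9593401297313460
[24] T[24,10]:10*9593401297313460+12320068811796900=108254081784931500
Read S(24,10) = 108254081784931500.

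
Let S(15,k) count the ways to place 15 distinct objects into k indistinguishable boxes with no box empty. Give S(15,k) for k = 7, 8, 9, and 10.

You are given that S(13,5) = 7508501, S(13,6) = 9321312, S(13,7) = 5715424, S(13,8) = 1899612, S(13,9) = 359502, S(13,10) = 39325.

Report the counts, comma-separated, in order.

408741333, 216627840, 67128490, 12662650

[14] T[14,6]:6*9321312+7508501=63436373 · T[14,7]:7*5715424+9321312=49329280 · T[14,8]:8*1899612+5715424=20912320 · T[14,9]:9*359502+1899612=5135130 · T[14,10]:10*39325+359502=752752
[15] T[15,7]:7*49329280+63436373=408741333 · T[15,8]:8*20912320+49329280=216627840 · T[15,9]:9*5135130+20912320=67128490 · T[15,10]:10*752752+5135130=12662650
Read S(15,7) = 408741333, S(15,8) = 216627840, S(15,9) = 67128490, S(15,10) = 12662650.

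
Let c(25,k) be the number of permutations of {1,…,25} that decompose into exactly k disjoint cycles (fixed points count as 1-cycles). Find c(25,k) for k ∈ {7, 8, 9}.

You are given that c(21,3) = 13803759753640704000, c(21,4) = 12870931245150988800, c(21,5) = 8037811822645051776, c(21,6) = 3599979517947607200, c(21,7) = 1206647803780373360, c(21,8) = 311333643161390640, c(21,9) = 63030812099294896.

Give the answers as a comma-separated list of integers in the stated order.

[22] T[22,4]:21*12870931245150988800+13803759753640704000=284093315901811468800 · T[22,5]:21*8037811822645051776+12870931245150988800=181664979520697076096 · T[22,6]:21*3599979517947607200+8037811822645051776=83637381699544802976 · T[22,7]:21*1206647803780373360+3599979517947607200=28939583397335447760 · T[22,8]:21*311333643161390640+1206647803780373360=7744654310169576800 · T[22,9]:21*63030812099294896+311333643161390640=1634980697246583456
[23] T[23,5]:22*181664979520697076096+284093315901811468800=4280722865357147142912 · T[23,6]:22*83637381699544802976+181664979520697076096=2021687376910682741568 · T[23,7]:22*28939583397335447760+83637381699544802976=720308216440924653696 · T[23,8]:22*7744654310169576800+28939583397335447760=199321978221066137360 · T[23,9]:22*1634980697246583456+7744654310169576800=43714229649594412832
[24] T[24,6]:23*2021687376910682741568+4280722865357147142912=50779532534302850198976 · T[24,7]:23*720308216440924653696+2021687376910682741568=18588776355051949776576 · T[24,8]:23*199321978221066137360+720308216440924653696=5304713715525445812976 · T[24,9]:23*43714229649594412832+199321978221066137360=1204749260161737632496
[25] T[25,7]:24*18588776355051949776576+50779532534302850198976=496910165055549644836800 · T[25,8]:24*5304713715525445812976+18588776355051949776576=145901905527662649288000 · T[25,9]:24*1204749260161737632496+5304713715525445812976=34218695959407148992880
Read c(25,7) = 496910165055549644836800, c(25,8) = 145901905527662649288000, c(25,9) = 34218695959407148992880.

496910165055549644836800, 145901905527662649288000, 34218695959407148992880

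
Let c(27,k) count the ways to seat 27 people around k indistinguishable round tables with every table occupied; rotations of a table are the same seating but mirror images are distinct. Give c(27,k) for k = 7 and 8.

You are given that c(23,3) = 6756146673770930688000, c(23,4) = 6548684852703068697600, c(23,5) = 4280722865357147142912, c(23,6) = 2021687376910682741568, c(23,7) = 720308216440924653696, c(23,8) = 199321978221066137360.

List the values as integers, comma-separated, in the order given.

row 24: T[24][4]=23·6548684852703068697600+6756146673770930688000=157375898285941510732800  T[24][5]=23·4280722865357147142912+6548684852703068697600=105005310755917452984576  T[24][6]=23·2021687376910682741568+4280722865357147142912=50779532534302850198976  T[24][7]=23·720308216440924653696+2021687376910682741568=18588776355051949776576  T[24][8]=23·199321978221066137360+720308216440924653696=5304713715525445812976
row 25: T[25][5]=24·105005310755917452984576+157375898285941510732800=2677503356427960382362624  T[25][6]=24·50779532534302850198976+105005310755917452984576=1323714091579185857760000  T[25][7]=24·18588776355051949776576+50779532534302850198976=496910165055549644836800  T[25][8]=24·5304713715525445812976+18588776355051949776576=145901905527662649288000
row 26: T[26][6]=25·1323714091579185857760000+2677503356427960382362624=35770355645907606826362624  T[26][7]=25·496910165055549644836800+1323714091579185857760000=13746468217967926978680000  T[26][8]=25·145901905527662649288000+496910165055549644836800=4144457803247115877036800
row 27: T[27][7]=26·13746468217967926978680000+35770355645907606826362624=393178529313073708272042624  T[27][8]=26·4144457803247115877036800+13746468217967926978680000=121502371102392939781636800
Read c(27,7) = 393178529313073708272042624, c(27,8) = 121502371102392939781636800.

393178529313073708272042624, 121502371102392939781636800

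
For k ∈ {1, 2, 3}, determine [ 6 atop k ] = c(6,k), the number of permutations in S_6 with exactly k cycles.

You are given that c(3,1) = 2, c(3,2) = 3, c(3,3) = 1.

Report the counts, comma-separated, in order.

120, 274, 225

[4] T[4,1]:3*2+0=6 · T[4,2]:3*3+2=11 · T[4,3]:3*1+3=6
[5] T[5,1]:4*6+0=24 · T[5,2]:4*11+6=50 · T[5,3]:4*6+11=35
[6] T[6,1]:5*24+0=120 · T[6,2]:5*50+24=274 · T[6,3]:5*35+50=225
Read c(6,1) = 120, c(6,2) = 274, c(6,3) = 225.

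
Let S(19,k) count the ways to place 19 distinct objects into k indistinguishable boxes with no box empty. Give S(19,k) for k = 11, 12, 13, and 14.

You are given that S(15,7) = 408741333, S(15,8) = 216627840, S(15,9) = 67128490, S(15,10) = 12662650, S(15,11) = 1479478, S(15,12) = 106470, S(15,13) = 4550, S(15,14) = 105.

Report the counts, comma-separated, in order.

129413217791, 23466951300, 2892439160, 243577530

@16  (16,8):216627840·8+408741333→2141764053, (16,9):67128490·9+216627840→820784250, (16,10):12662650·10+67128490→193754990, (16,11):1479478·11+12662650→28936908, (16,12):106470·12+1479478→2757118, (16,13):4550·13+106470→165620, (16,14):105·14+4550→6020
@17  (17,9):820784250·9+2141764053→9528822303, (17,10):193754990·10+820784250→2758334150, (17,11):28936908·11+193754990→512060978, (17,12):2757118·12+28936908→62022324, (17,13):165620·13+2757118→4910178, (17,14):6020·14+165620→249900
@18  (18,10):2758334150·10+9528822303→37112163803, (18,11):512060978·11+2758334150→8391004908, (18,12):62022324·12+512060978→1256328866, (18,13):4910178·13+62022324→125854638, (18,14):249900·14+4910178→8408778
@19  (19,11):8391004908·11+37112163803→129413217791, (19,12):1256328866·12+8391004908→23466951300, (19,13):125854638·13+1256328866→2892439160, (19,14):8408778·14+125854638→243577530
Read S(19,11) = 129413217791, S(19,12) = 23466951300, S(19,13) = 2892439160, S(19,14) = 243577530.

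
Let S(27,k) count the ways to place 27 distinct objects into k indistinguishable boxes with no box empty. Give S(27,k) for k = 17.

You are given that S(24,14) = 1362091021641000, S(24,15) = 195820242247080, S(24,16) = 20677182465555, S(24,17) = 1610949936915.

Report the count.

r25: T_25,15=15×195820242247080+1362091021641000=4299394655347200; T_25,16=16×20677182465555+195820242247080=526655161695960; T_25,17=17×1610949936915+20677182465555=48063331393110
r26: T_26,16=16×526655161695960+4299394655347200=12725877242482560; T_26,17=17×48063331393110+526655161695960=1343731795378830
r27: T_27,17=17×1343731795378830+12725877242482560=35569317763922670
Read S(27,17) = 35569317763922670.

35569317763922670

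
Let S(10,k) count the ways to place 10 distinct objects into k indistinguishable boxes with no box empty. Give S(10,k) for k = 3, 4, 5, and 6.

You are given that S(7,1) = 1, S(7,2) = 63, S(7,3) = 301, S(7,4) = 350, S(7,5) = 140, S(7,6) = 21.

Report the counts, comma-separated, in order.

9330, 34105, 42525, 22827

i=8: T(8,1)=0+1·1=1 | T(8,2)=1+2·63=127 | T(8,3)=63+3·301=966 | T(8,4)=301+4·350=1701 | T(8,5)=350+5·140=1050 | T(8,6)=140+6·21=266
i=9: T(9,2)=1+2·127=255 | T(9,3)=127+3·966=3025 | T(9,4)=966+4·1701=7770 | T(9,5)=1701+5·1050=6951 | T(9,6)=1050+6·266=2646
i=10: T(10,3)=255+3·3025=9330 | T(10,4)=3025+4·7770=34105 | T(10,5)=7770+5·6951=42525 | T(10,6)=6951+6·2646=22827
Read S(10,3) = 9330, S(10,4) = 34105, S(10,5) = 42525, S(10,6) = 22827.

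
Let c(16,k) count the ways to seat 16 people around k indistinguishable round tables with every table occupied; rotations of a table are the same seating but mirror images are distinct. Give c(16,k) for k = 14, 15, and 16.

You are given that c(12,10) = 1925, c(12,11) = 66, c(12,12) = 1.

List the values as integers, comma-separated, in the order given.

i=13: T(13,11)=1925+12·66=2717 | T(13,12)=66+12·1=78 | T(13,13)=1+12·0=1
i=14: T(14,12)=2717+13·78=3731 | T(14,13)=78+13·1=91 | T(14,14)=1+13·0=1
i=15: T(15,13)=3731+14·91=5005 | T(15,14)=91+14·1=105 | T(15,15)=1+14·0=1
i=16: T(16,14)=5005+15·105=6580 | T(16,15)=105+15·1=120 | T(16,16)=1+15·0=1
Read c(16,14) = 6580, c(16,15) = 120, c(16,16) = 1.

6580, 120, 1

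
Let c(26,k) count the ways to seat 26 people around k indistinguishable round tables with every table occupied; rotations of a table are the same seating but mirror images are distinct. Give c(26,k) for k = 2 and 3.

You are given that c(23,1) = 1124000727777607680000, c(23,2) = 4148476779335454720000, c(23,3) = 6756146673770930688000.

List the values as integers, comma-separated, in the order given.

@24  (24,1):1124000727777607680000·23+0→25852016738884976640000, (24,2):4148476779335454720000·23+1124000727777607680000→96538966652493066240000, (24,3):6756146673770930688000·23+4148476779335454720000→159539850276066860544000
@25  (25,1):25852016738884976640000·24+0→620448401733239439360000, (25,2):96538966652493066240000·24+25852016738884976640000→2342787216398718566400000, (25,3):159539850276066860544000·24+96538966652493066240000→3925495373278097719296000
@26  (26,2):2342787216398718566400000·25+620448401733239439360000→59190128811701203599360000, (26,3):3925495373278097719296000·25+2342787216398718566400000→100480171548351161548800000
Read c(26,2) = 59190128811701203599360000, c(26,3) = 100480171548351161548800000.

59190128811701203599360000, 100480171548351161548800000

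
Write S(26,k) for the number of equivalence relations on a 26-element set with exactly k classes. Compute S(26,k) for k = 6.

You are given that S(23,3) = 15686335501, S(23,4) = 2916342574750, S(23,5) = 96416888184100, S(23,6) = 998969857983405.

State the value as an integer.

224595186974125331

@24  (24,4):2916342574750·4+15686335501→11681056634501, (24,5):96416888184100·5+2916342574750→485000783495250, (24,6):998969857983405·6+96416888184100→6090236036084530
@25  (25,5):485000783495250·5+11681056634501→2436684974110751, (25,6):6090236036084530·6+485000783495250→37026417000002430
@26  (26,6):37026417000002430·6+2436684974110751→224595186974125331
Read S(26,6) = 224595186974125331.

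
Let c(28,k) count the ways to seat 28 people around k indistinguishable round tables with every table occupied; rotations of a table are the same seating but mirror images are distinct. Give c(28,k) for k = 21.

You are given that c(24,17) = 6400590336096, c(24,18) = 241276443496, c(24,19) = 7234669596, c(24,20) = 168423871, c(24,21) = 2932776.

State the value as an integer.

row 25: T[25][18]=24·241276443496+6400590336096=12191224980000  T[25][19]=24·7234669596+241276443496=414908513800  T[25][20]=24·168423871+7234669596=11276842500  T[25][21]=24·2932776+168423871=238810495
row 26: T[26][19]=25·414908513800+12191224980000=22563937825000  T[26][20]=25·11276842500+414908513800=696829576300  T[26][21]=25·238810495+11276842500=17247104875
row 27: T[27][20]=26·696829576300+22563937825000=40681506808800  T[27][21]=26·17247104875+696829576300=1145254303050
row 28: T[28][21]=27·1145254303050+40681506808800=71603372991150
Read c(28,21) = 71603372991150.

71603372991150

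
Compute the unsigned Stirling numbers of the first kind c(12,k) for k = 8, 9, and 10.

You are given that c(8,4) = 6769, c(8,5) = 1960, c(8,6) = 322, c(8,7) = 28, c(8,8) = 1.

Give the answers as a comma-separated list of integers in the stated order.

@9  (9,5):1960·8+6769→22449, (9,6):322·8+1960→4536, (9,7):28·8+322→546, (9,8):1·8+28→36, (9,9):0·8+1→1
@10  (10,6):4536·9+22449→63273, (10,7):546·9+4536→9450, (10,8):36·9+546→870, (10,9):1·9+36→45, (10,10):0·9+1→1
@11  (11,7):9450·10+63273→157773, (11,8):870·10+9450→18150, (11,9):45·10+870→1320, (11,10):1·10+45→55
@12  (12,8):18150·11+157773→357423, (12,9):1320·11+18150→32670, (12,10):55·11+1320→1925
Read c(12,8) = 357423, c(12,9) = 32670, c(12,10) = 1925.

357423, 32670, 1925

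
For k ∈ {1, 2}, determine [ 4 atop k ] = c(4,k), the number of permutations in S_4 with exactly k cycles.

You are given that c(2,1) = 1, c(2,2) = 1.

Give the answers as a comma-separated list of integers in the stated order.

6, 11

@3  (3,1):1·2+0→2, (3,2):1·2+1→3
@4  (4,1):2·3+0→6, (4,2):3·3+2→11
Read c(4,1) = 6, c(4,2) = 11.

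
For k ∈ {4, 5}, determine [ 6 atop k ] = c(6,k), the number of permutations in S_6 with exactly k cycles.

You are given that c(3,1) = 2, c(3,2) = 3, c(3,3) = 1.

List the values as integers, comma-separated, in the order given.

r4: T_4,2=3×3+2=11; T_4,3=3×1+3=6; T_4,4=3×0+1=1
r5: T_5,3=4×6+11=35; T_5,4=4×1+6=10; T_5,5=4×0+1=1
r6: T_6,4=5×10+35=85; T_6,5=5×1+10=15
Read c(6,4) = 85, c(6,5) = 15.

85, 15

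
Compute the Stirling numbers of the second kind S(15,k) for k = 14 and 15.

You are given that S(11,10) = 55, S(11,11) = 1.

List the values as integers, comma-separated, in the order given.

105, 1

@12  (12,11):1·11+55→66, (12,12):0·12+1→1
@13  (13,12):1·12+66→78, (13,13):0·13+1→1
@14  (14,13):1·13+78→91, (14,14):0·14+1→1
@15  (15,14):1·14+91→105, (15,15):0·15+1→1
Read S(15,14) = 105, S(15,15) = 1.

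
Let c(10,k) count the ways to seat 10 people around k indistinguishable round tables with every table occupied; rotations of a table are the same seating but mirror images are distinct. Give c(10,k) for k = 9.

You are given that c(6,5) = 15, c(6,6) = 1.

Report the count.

r7: T_7,6=6×1+15=21; T_7,7=6×0+1=1
r8: T_8,7=7×1+21=28; T_8,8=7×0+1=1
r9: T_9,8=8×1+28=36; T_9,9=8×0+1=1
r10: T_10,9=9×1+36=45
Read c(10,9) = 45.

45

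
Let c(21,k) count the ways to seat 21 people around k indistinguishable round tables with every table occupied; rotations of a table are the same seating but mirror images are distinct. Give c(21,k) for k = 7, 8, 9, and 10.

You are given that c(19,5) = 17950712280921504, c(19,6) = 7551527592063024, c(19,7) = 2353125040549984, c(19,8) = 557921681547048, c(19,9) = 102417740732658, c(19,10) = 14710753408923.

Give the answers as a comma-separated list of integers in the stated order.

1206647803780373360, 311333643161390640, 63030812099294896, 10142299865511450

[20] T[20,6]:19*7551527592063024+17950712280921504=161429736530118960 · T[20,7]:19*2353125040549984+7551527592063024=52260903362512720 · T[20,8]:19*557921681547048+2353125040549984=12953636989943896 · T[20,9]:19*102417740732658+557921681547048=2503858755467550 · T[20,10]:19*14710753408923+102417740732658=381922055502195
[21] T[21,7]:20*52260903362512720+161429736530118960=1206647803780373360 · T[21,8]:20*12953636989943896+52260903362512720=311333643161390640 · T[21,9]:20*2503858755467550+12953636989943896=63030812099294896 · T[21,10]:20*381922055502195+2503858755467550=10142299865511450
Read c(21,7) = 1206647803780373360, c(21,8) = 311333643161390640, c(21,9) = 63030812099294896, c(21,10) = 10142299865511450.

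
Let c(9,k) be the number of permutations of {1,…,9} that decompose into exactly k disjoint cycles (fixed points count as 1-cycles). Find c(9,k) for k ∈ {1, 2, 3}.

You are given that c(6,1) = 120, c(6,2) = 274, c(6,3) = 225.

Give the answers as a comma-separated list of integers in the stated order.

40320, 109584, 118124

row 7: T[7][1]=6·120+0=720  T[7][2]=6·274+120=1764  T[7][3]=6·225+274=1624
row 8: T[8][1]=7·720+0=5040  T[8][2]=7·1764+720=13068  T[8][3]=7·1624+1764=13132
row 9: T[9][1]=8·5040+0=40320  T[9][2]=8·13068+5040=109584  T[9][3]=8·13132+13068=118124
Read c(9,1) = 40320, c(9,2) = 109584, c(9,3) = 118124.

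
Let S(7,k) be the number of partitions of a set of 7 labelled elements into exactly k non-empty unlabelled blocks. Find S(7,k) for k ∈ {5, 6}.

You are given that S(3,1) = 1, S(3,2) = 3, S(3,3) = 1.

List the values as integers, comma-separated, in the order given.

r4: T_4,2=2×3+1=7; T_4,3=3×1+3=6; T_4,4=4×0+1=1
r5: T_5,3=3×6+7=25; T_5,4=4×1+6=10; T_5,5=5×0+1=1
r6: T_6,4=4×10+25=65; T_6,5=5×1+10=15; T_6,6=6×0+1=1
r7: T_7,5=5×15+65=140; T_7,6=6×1+15=21
Read S(7,5) = 140, S(7,6) = 21.

140, 21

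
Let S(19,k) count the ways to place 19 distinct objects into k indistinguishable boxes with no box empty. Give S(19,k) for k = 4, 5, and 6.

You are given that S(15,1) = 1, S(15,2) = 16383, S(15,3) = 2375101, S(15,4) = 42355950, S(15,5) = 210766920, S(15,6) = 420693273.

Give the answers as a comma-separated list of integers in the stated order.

[16] T[16,1]:1*1+0=1 · T[16,2]:2*16383+1=32767 · T[16,3]:3*2375101+16383=7141686 · T[16,4]:4*42355950+2375101=171798901 · T[16,5]:5*210766920+42355950=1096190550 · T[16,6]:6*420693273+210766920=2734926558
[17] T[17,2]:2*32767+1=65535 · T[17,3]:3*7141686+32767=21457825 · T[17,4]:4*171798901+7141686=694337290 · T[17,5]:5*1096190550+171798901=5652751651 · T[17,6]:6*2734926558+1096190550=17505749898
[18] T[18,3]:3*21457825+65535=64439010 · T[18,4]:4*694337290+21457825=2798806985 · T[18,5]:5*5652751651+694337290=28958095545 · T[18,6]:6*17505749898+5652751651=110687251039
[19] T[19,4]:4*2798806985+64439010=11259666950 · T[19,5]:5*28958095545+2798806985=147589284710 · T[19,6]:6*110687251039+28958095545=693081601779
Read S(19,4) = 11259666950, S(19,5) = 147589284710, S(19,6) = 693081601779.

11259666950, 147589284710, 693081601779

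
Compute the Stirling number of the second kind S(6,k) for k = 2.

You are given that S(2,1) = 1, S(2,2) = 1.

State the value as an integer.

@3  (3,1):1·1+0→1, (3,2):1·2+1→3
@4  (4,1):1·1+0→1, (4,2):3·2+1→7
@5  (5,1):1·1+0→1, (5,2):7·2+1→15
@6  (6,2):15·2+1→31
Read S(6,2) = 31.

31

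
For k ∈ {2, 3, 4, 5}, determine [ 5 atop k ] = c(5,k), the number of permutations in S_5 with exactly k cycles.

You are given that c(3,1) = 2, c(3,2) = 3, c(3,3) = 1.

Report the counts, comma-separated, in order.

r4: T_4,1=3×2+0=6; T_4,2=3×3+2=11; T_4,3=3×1+3=6; T_4,4=3×0+1=1
r5: T_5,2=4×11+6=50; T_5,3=4×6+11=35; T_5,4=4×1+6=10; T_5,5=4×0+1=1
Read c(5,2) = 50, c(5,3) = 35, c(5,4) = 10, c(5,5) = 1.

50, 35, 10, 1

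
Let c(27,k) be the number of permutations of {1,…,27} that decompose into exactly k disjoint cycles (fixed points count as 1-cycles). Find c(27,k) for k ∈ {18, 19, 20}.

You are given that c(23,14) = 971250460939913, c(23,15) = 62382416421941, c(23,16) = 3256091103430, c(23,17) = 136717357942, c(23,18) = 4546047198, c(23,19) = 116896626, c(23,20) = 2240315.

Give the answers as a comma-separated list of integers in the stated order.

28460103232088385, 1182329687817135, 40681506808800

i=24: T(24,15)=971250460939913+23·62382416421941=2406046038644556 | T(24,16)=62382416421941+23·3256091103430=137272511800831 | T(24,17)=3256091103430+23·136717357942=6400590336096 | T(24,18)=136717357942+23·4546047198=241276443496 | T(24,19)=4546047198+23·116896626=7234669596 | T(24,20)=116896626+23·2240315=168423871
i=25: T(25,16)=2406046038644556+24·137272511800831=5700586321864500 | T(25,17)=137272511800831+24·6400590336096=290886679867135 | T(25,18)=6400590336096+24·241276443496=12191224980000 | T(25,19)=241276443496+24·7234669596=414908513800 | T(25,20)=7234669596+24·168423871=11276842500
i=26: T(26,17)=5700586321864500+25·290886679867135=12972753318542875 | T(26,18)=290886679867135+25·12191224980000=595667304367135 | T(26,19)=12191224980000+25·414908513800=22563937825000 | T(26,20)=414908513800+25·11276842500=696829576300
i=27: T(27,18)=12972753318542875+26·595667304367135=28460103232088385 | T(27,19)=595667304367135+26·22563937825000=1182329687817135 | T(27,20)=22563937825000+26·696829576300=40681506808800
Read c(27,18) = 28460103232088385, c(27,19) = 1182329687817135, c(27,20) = 40681506808800.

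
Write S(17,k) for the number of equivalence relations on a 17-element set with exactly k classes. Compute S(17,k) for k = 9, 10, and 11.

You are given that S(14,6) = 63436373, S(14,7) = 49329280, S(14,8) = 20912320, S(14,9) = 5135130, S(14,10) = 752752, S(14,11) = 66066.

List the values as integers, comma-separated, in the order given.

r15: T_15,7=7×49329280+63436373=408741333; T_15,8=8×20912320+49329280=216627840; T_15,9=9×5135130+20912320=67128490; T_15,10=10×752752+5135130=12662650; T_15,11=11×66066+752752=1479478
r16: T_16,8=8×216627840+408741333=2141764053; T_16,9=9×67128490+216627840=820784250; T_16,10=10×12662650+67128490=193754990; T_16,11=11×1479478+12662650=28936908
r17: T_17,9=9×820784250+2141764053=9528822303; T_17,10=10×193754990+820784250=2758334150; T_17,11=11×28936908+193754990=512060978
Read S(17,9) = 9528822303, S(17,10) = 2758334150, S(17,11) = 512060978.

9528822303, 2758334150, 512060978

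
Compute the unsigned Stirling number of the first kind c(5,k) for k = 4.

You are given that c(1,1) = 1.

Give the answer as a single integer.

10

i=2: T(2,1)=0+1·1=1 | T(2,2)=1+1·0=1
i=3: T(3,2)=1+2·1=3 | T(3,3)=1+2·0=1
i=4: T(4,3)=3+3·1=6 | T(4,4)=1+3·0=1
i=5: T(5,4)=6+4·1=10
Read c(5,4) = 10.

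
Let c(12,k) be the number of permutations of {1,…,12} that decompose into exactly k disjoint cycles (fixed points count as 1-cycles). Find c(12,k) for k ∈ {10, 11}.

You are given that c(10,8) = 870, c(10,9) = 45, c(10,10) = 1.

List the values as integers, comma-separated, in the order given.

1925, 66

i=11: T(11,9)=870+10·45=1320 | T(11,10)=45+10·1=55 | T(11,11)=1+10·0=1
i=12: T(12,10)=1320+11·55=1925 | T(12,11)=55+11·1=66
Read c(12,10) = 1925, c(12,11) = 66.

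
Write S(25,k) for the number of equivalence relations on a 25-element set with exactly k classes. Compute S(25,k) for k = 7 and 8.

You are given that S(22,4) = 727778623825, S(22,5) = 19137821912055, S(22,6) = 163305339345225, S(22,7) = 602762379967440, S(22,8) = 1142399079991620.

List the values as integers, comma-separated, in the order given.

r23: T_23,5=5×19137821912055+727778623825=96416888184100; T_23,6=6×163305339345225+19137821912055=998969857983405; T_23,7=7×602762379967440+163305339345225=4382641999117305; T_23,8=8×1142399079991620+602762379967440=9741955019900400
r24: T_24,6=6×998969857983405+96416888184100=6090236036084530; T_24,7=7×4382641999117305+998969857983405=31677463851804540; T_24,8=8×9741955019900400+4382641999117305=82318282158320505
r25: T_25,7=7×31677463851804540+6090236036084530=227832482998716310; T_25,8=8×82318282158320505+31677463851804540=690223721118368580
Read S(25,7) = 227832482998716310, S(25,8) = 690223721118368580.

227832482998716310, 690223721118368580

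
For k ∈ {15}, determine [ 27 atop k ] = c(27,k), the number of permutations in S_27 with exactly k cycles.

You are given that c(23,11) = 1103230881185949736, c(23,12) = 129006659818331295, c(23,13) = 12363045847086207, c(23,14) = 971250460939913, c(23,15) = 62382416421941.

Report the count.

137637641117332879365

i=24: T(24,12)=1103230881185949736+23·129006659818331295=4070384057007569521 | T(24,13)=129006659818331295+23·12363045847086207=413356714301314056 | T(24,14)=12363045847086207+23·971250460939913=34701806448704206 | T(24,15)=971250460939913+23·62382416421941=2406046038644556
i=25: T(25,13)=4070384057007569521+24·413356714301314056=13990945200239106865 | T(25,14)=413356714301314056+24·34701806448704206=1246200069070215000 | T(25,15)=34701806448704206+24·2406046038644556=92446911376173550
i=26: T(26,14)=13990945200239106865+25·1246200069070215000=45145946926994481865 | T(26,15)=1246200069070215000+25·92446911376173550=3557372853474553750
i=27: T(27,15)=45145946926994481865+26·3557372853474553750=137637641117332879365
Read c(27,15) = 137637641117332879365.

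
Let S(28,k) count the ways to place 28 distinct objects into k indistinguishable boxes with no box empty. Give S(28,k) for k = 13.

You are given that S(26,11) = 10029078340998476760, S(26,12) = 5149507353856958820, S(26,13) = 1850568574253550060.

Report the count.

r27: T_27,12=12×5149507353856958820+10029078340998476760=71823166587281982600; T_27,13=13×1850568574253550060+5149507353856958820=29206898819153109600
r28: T_28,13=13×29206898819153109600+71823166587281982600=451512851236272407400
Read S(28,13) = 451512851236272407400.

451512851236272407400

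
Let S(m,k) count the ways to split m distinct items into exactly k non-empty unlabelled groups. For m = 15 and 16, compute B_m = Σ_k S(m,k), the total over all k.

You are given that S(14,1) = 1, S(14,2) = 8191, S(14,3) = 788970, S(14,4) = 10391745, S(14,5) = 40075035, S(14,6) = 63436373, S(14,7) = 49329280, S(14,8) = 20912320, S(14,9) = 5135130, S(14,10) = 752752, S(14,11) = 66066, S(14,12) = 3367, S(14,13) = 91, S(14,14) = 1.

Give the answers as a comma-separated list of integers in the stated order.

row 15: T[15][1]=1·1+0=1  T[15][2]=2·8191+1=16383  T[15][3]=3·788970+8191=2375101  T[15][4]=4·10391745+788970=42355950  T[15][5]=5·40075035+10391745=210766920  T[15][6]=6·63436373+40075035=420693273  T[15][7]=7·49329280+63436373=408741333  T[15][8]=8·20912320+49329280=216627840  T[15][9]=9·5135130+20912320=67128490  T[15][10]=10·752752+5135130=12662650  T[15][11]=11·66066+752752=1479478  T[15][12]=12·3367+66066=106470  T[15][13]=13·91+3367=4550  T[15][14]=14·1+91=105  T[15][15]=15·0+1=1
row 16: T[16][1]=1·1+0=1  T[16][2]=2·16383+1=32767  T[16][3]=3·2375101+16383=7141686  T[16][4]=4·42355950+2375101=171798901  T[16][5]=5·210766920+42355950=1096190550  T[16][6]=6·420693273+210766920=2734926558  T[16][7]=7·408741333+420693273=3281882604  T[16][8]=8·216627840+408741333=2141764053  T[16][9]=9·67128490+216627840=820784250  T[16][10]=10·12662650+67128490=193754990  T[16][11]=11·1479478+12662650=28936908  T[16][12]=12·106470+1479478=2757118  T[16][13]=13·4550+106470=165620  T[16][14]=14·105+4550=6020  T[16][15]=15·1+105=120  T[16][16]=16·0+1=1
B_15 = ΣS(15,k) = 1+16383+2375101+42355950+210766920+420693273+408741333+216627840+67128490+12662650+1479478+106470+4550+105+1 = 1382958545
B_16 = ΣS(16,k) = 1+32767+7141686+171798901+1096190550+2734926558+3281882604+2141764053+820784250+193754990+28936908+2757118+165620+6020+120+1 = 10480142147

1382958545, 10480142147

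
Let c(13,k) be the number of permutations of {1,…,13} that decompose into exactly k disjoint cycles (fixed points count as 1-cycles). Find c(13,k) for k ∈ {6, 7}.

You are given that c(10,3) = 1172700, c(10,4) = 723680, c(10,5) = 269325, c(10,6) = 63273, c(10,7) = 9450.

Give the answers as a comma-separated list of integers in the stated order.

206070150, 44990231

@11  (11,4):723680·10+1172700→8409500, (11,5):269325·10+723680→3416930, (11,6):63273·10+269325→902055, (11,7):9450·10+63273→157773
@12  (12,5):3416930·11+8409500→45995730, (12,6):902055·11+3416930→13339535, (12,7):157773·11+902055→2637558
@13  (13,6):13339535·12+45995730→206070150, (13,7):2637558·12+13339535→44990231
Read c(13,6) = 206070150, c(13,7) = 44990231.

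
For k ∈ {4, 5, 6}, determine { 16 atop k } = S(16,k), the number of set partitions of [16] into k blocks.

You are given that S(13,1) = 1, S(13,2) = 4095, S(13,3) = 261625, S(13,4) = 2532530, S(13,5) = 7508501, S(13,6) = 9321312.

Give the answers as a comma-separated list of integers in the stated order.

i=14: T(14,2)=1+2·4095=8191 | T(14,3)=4095+3·261625=788970 | T(14,4)=261625+4·2532530=10391745 | T(14,5)=2532530+5·7508501=40075035 | T(14,6)=7508501+6·9321312=63436373
i=15: T(15,3)=8191+3·788970=2375101 | T(15,4)=788970+4·10391745=42355950 | T(15,5)=10391745+5·40075035=210766920 | T(15,6)=40075035+6·63436373=420693273
i=16: T(16,4)=2375101+4·42355950=171798901 | T(16,5)=42355950+5·210766920=1096190550 | T(16,6)=210766920+6·420693273=2734926558
Read S(16,4) = 171798901, S(16,5) = 1096190550, S(16,6) = 2734926558.

171798901, 1096190550, 2734926558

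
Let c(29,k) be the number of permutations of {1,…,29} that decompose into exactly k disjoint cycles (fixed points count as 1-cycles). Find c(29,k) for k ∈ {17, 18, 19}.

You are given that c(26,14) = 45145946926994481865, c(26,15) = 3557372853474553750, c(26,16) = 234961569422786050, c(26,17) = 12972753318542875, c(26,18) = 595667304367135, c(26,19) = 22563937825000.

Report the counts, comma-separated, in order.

@27  (27,15):3557372853474553750·26+45145946926994481865→137637641117332879365, (27,16):234961569422786050·26+3557372853474553750→9666373658466991050, (27,17):12972753318542875·26+234961569422786050→572253155704900800, (27,18):595667304367135·26+12972753318542875→28460103232088385, (27,19):22563937825000·26+595667304367135→1182329687817135
@28  (28,16):9666373658466991050·27+137637641117332879365→398629729895941637715, (28,17):572253155704900800·27+9666373658466991050→25117208862499312650, (28,18):28460103232088385·27+572253155704900800→1340675942971287195, (28,19):1182329687817135·27+28460103232088385→60383004803151030
@29  (29,17):25117208862499312650·28+398629729895941637715→1101911578045922391915, (29,18):1340675942971287195·28+25117208862499312650→62656135265695354110, (29,19):60383004803151030·28+1340675942971287195→3031400077459516035
Read c(29,17) = 1101911578045922391915, c(29,18) = 62656135265695354110, c(29,19) = 3031400077459516035.

1101911578045922391915, 62656135265695354110, 3031400077459516035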